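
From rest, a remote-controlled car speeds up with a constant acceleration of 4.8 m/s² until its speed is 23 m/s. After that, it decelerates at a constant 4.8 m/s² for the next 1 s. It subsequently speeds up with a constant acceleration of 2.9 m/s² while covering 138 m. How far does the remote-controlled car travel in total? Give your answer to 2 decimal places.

213.70 m

Phase 1 (accelerating): v₀ = 0 m/s, a = 4.8 m/s².
v = v₀ + at → t = (23 − 0) / 4.8 = 4.79 s
v² = v₀² + 2aΔx → Δx = (23² − 0²)/(2·4.8) = 55.1 m

Phase 2 (decelerating): v₀ = 23.0 m/s, a = -4.8 m/s².
v = v₀ + at = 23.0 + (-4.8)(1) = 18.2 m/s
Δx = v₀t + ½at² = 23.0·1 + 0.5·-4.8·1² = 20.6 m

Phase 3 (accelerating): v₀ = 18.2 m/s, a = 2.9 m/s².
v² = v₀² + 2aΔx = 18.2² + 2·2.9·138 = 1130 → v = 33.6 m/s
t = (v − v₀)/a = (33.6 − 18.2)/2.9 = 5.32 s
Total distance = 55.1 + 20.6 + 138 = 214 m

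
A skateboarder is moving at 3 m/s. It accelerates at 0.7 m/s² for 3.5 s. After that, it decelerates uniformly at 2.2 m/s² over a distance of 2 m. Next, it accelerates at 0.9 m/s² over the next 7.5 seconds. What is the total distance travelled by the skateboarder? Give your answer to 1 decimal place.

Phase 1 (accelerating): v₀ = 3.00 m/s, a = 0.7 m/s².
v = v₀ + at = 3.00 + (0.7)(3.5) = 5.45 m/s
Δx = v₀t + ½at² = 3.00·3.5 + 0.5·0.7·3.5² = 14.8 m

Phase 2 (decelerating): v₀ = 5.45 m/s, a = -2.2 m/s².
v² = v₀² + 2aΔx = 5.45² + 2·-2.2·2 = 20.9 → v = 4.57 m/s
t = (v − v₀)/a = (4.57 − 5.45)/-2.2 = 0.399 s

Phase 3 (accelerating): v₀ = 4.57 m/s, a = 0.9 m/s².
v = v₀ + at = 4.57 + (0.9)(7.5) = 11.3 m/s
Δx = v₀t + ½at² = 4.57·7.5 + 0.5·0.9·7.5² = 59.6 m
Total distance = 14.8 + 2.00 + 59.6 = 76.4 m

76.4 m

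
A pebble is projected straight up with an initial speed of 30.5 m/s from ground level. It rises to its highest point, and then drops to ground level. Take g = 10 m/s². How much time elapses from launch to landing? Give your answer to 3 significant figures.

Phase 1 (rising): v₀ = 30.5 m/s, a = -10 m/s².
v = v₀ + at → t = (0 − 30.5) / -10 = 3.05 s
v² = v₀² + 2aΔx → Δx = (0² − 30.5²)/(2·-10) = 46.5 m

Phase 2 (falling): v₀ = 0 m/s, a = -10 m/s².
Falls 46.5 m from rest: t = √(2·46.5/10) = 3.05 s; v = g·t = 30.5 m/s.
Total time = 3.05 + 3.05 = 6.10 s

6.10 s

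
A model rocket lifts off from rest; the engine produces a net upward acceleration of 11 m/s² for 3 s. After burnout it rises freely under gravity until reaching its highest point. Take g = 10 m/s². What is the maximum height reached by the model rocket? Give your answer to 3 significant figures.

104 m

Phase 1 (powered ascent): v₀ = 0 m/s, a = 11 m/s².
v = v₀ + at = 0 + (11)(3) = 33.0 m/s
Δx = v₀t + ½at² = 0·3 + 0.5·11·3² = 49.5 m

Phase 2 (coasting upward): v₀ = 33.0 m/s, a = -10 m/s².
v = v₀ + at → t = (0 − 33.0) / -10 = 3.30 s
v² = v₀² + 2aΔx → Δx = (0² − 33.0²)/(2·-10) = 54.5 m
Maximum height = 49.5 + 54.5 = 104 m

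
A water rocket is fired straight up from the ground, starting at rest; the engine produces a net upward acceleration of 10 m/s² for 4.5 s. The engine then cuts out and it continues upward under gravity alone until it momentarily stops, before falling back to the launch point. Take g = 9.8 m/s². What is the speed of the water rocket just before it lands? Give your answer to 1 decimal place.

63.3 m/s

Phase 1 (powered ascent): v₀ = 0 m/s, a = 10 m/s².
v = v₀ + at = 0 + (10)(4.5) = 45.0 m/s
Δx = v₀t + ½at² = 0·4.5 + 0.5·10·4.5² = 101 m

Phase 2 (coasting upward): v₀ = 45.0 m/s, a = -9.8 m/s².
v = v₀ + at → t = (0 − 45.0) / -9.8 = 4.59 s
v² = v₀² + 2aΔx → Δx = (0² − 45.0²)/(2·-9.8) = 103 m

Phase 3 (free fall): v₀ = 0 m/s, a = -9.8 m/s².
Falls 205 m from rest: t = √(2·205/9.8) = 6.46 s; v = g·t = 63.3 m/s.
Impact speed = 63.3 m/s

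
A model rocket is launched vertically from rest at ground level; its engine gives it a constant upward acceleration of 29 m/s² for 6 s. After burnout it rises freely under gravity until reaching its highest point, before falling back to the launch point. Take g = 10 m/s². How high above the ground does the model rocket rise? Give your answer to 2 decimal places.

2035.80 m

Phase 1 (powered ascent): v₀ = 0 m/s, a = 29 m/s².
v = v₀ + at = 0 + (29)(6) = 174 m/s
Δx = v₀t + ½at² = 0·6 + 0.5·29·6² = 522 m

Phase 2 (coasting upward): v₀ = 174 m/s, a = -10 m/s².
v = v₀ + at → t = (0 − 174) / -10 = 17.4 s
v² = v₀² + 2aΔx → Δx = (0² − 174²)/(2·-10) = 1510 m
Maximum height = 522 + 1510 = 2040 m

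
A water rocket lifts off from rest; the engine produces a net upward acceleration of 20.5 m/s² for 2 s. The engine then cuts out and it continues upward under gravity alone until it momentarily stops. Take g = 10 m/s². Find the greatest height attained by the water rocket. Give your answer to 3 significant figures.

125 m

Phase 1 (powered ascent): v₀ = 0 m/s, a = 20.5 m/s².
v = v₀ + at = 0 + (20.5)(2) = 41.0 m/s
Δx = v₀t + ½at² = 0·2 + 0.5·20.5·2² = 41.0 m

Phase 2 (coasting upward): v₀ = 41.0 m/s, a = -10 m/s².
v = v₀ + at → t = (0 − 41.0) / -10 = 4.10 s
v² = v₀² + 2aΔx → Δx = (0² − 41.0²)/(2·-10) = 84.0 m
Maximum height = 41.0 + 84.0 = 125 m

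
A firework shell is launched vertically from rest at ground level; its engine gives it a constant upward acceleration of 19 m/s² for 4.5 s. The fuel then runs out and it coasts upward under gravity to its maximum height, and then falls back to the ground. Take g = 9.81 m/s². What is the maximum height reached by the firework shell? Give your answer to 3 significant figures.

565 m

Phase 1 (powered ascent): v₀ = 0 m/s, a = 19 m/s².
v = v₀ + at = 0 + (19)(4.5) = 85.5 m/s
Δx = v₀t + ½at² = 0·4.5 + 0.5·19·4.5² = 192 m

Phase 2 (coasting upward): v₀ = 85.5 m/s, a = -9.81 m/s².
v = v₀ + at → t = (0 − 85.5) / -9.81 = 8.72 s
v² = v₀² + 2aΔx → Δx = (0² − 85.5²)/(2·-9.81) = 373 m
Maximum height = 192 + 373 = 565 m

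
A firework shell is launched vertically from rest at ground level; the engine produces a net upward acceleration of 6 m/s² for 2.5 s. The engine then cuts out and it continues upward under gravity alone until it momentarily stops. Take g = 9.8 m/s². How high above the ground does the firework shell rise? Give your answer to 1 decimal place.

Phase 1 (powered ascent): v₀ = 0 m/s, a = 6 m/s².
v = v₀ + at = 0 + (6)(2.5) = 15.0 m/s
Δx = v₀t + ½at² = 0·2.5 + 0.5·6·2.5² = 18.8 m

Phase 2 (coasting upward): v₀ = 15.0 m/s, a = -9.8 m/s².
v = v₀ + at → t = (0 − 15.0) / -9.8 = 1.53 s
v² = v₀² + 2aΔx → Δx = (0² − 15.0²)/(2·-9.8) = 11.5 m
Maximum height = 18.8 + 11.5 = 30.2 m

30.2 m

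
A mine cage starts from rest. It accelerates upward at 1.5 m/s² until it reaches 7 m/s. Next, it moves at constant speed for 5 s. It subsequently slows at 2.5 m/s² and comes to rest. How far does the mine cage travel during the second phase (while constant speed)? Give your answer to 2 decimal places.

Phase 1 (accelerating): v₀ = 0 m/s, a = 1.5 m/s².
v = v₀ + at → t = (7 − 0) / 1.5 = 4.67 s
v² = v₀² + 2aΔx → Δx = (7² − 0²)/(2·1.5) = 16.3 m

Phase 2 (constant speed): v₀ = 7.00 m/s, a = 0 m/s².
v = v₀ + at = 7.00 + (0)(5) = 7.00 m/s
Δx = v₀t + ½at² = 7.00·5 + 0.5·0·5² = 35.0 m
Distance in phase 2 = 35.0 m

35.00 m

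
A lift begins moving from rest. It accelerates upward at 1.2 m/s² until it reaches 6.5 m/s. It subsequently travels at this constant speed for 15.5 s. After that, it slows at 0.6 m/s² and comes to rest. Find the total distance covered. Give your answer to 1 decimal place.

Phase 1 (accelerating): v₀ = 0 m/s, a = 1.2 m/s².
v = v₀ + at → t = (6.5 − 0) / 1.2 = 5.42 s
v² = v₀² + 2aΔx → Δx = (6.5² − 0²)/(2·1.2) = 17.6 m

Phase 2 (constant speed): v₀ = 6.50 m/s, a = 0 m/s².
v = v₀ + at = 6.50 + (0)(15.5) = 6.50 m/s
Δx = v₀t + ½at² = 6.50·15.5 + 0.5·0·15.5² = 101 m

Phase 3 (decelerating): v₀ = 6.50 m/s, a = -0.6 m/s².
v = v₀ + at → t = (0 − 6.50) / -0.6 = 10.8 s
v² = v₀² + 2aΔx → Δx = (0² − 6.50²)/(2·-0.6) = 35.2 m
Total distance = 17.6 + 101 + 35.2 = 154 m

153.6 m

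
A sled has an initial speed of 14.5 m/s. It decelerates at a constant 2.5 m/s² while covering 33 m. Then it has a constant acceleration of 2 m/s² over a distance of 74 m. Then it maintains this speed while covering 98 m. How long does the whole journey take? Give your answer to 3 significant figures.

Phase 1 (decelerating): v₀ = 14.5 m/s, a = -2.5 m/s².
v² = v₀² + 2aΔx = 14.5² + 2·-2.5·33 = 45.2 → v = 6.73 m/s
t = (v − v₀)/a = (6.73 − 14.5)/-2.5 = 3.11 s

Phase 2 (accelerating): v₀ = 6.73 m/s, a = 2 m/s².
v² = v₀² + 2aΔx = 6.73² + 2·2·74 = 341 → v = 18.5 m/s
t = (v − v₀)/a = (18.5 − 6.73)/2 = 5.87 s

Phase 3 (constant speed): v₀ = 18.5 m/s, a = 0 m/s².
Constant speed: t = d/v = 98/18.5 = 5.31 s
Total time = 3.11 + 5.87 + 5.31 = 14.3 s

14.3 s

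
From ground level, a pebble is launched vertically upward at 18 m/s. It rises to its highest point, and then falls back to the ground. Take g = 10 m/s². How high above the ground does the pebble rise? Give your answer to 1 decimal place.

16.2 m

Phase 1 (rising): v₀ = 18.0 m/s, a = -10 m/s².
v = v₀ + at → t = (0 − 18.0) / -10 = 1.80 s
v² = v₀² + 2aΔx → Δx = (0² − 18.0²)/(2·-10) = 16.2 m
Maximum height = 16.2 m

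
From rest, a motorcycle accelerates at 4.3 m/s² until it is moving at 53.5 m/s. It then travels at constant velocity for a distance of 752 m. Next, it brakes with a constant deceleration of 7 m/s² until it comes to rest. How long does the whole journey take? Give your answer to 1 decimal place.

Phase 1 (accelerating): v₀ = 0 m/s, a = 4.3 m/s².
v = v₀ + at → t = (53.5 − 0) / 4.3 = 12.4 s
v² = v₀² + 2aΔx → Δx = (53.5² − 0²)/(2·4.3) = 333 m

Phase 2 (constant speed): v₀ = 53.5 m/s, a = 0 m/s².
Constant speed: t = d/v = 752/53.5 = 14.1 s

Phase 3 (decelerating): v₀ = 53.5 m/s, a = -7 m/s².
v = v₀ + at → t = (0 − 53.5) / -7 = 7.64 s
v² = v₀² + 2aΔx → Δx = (0² − 53.5²)/(2·-7) = 204 m
Total time = 12.4 + 14.1 + 7.64 = 34.1 s

34.1 s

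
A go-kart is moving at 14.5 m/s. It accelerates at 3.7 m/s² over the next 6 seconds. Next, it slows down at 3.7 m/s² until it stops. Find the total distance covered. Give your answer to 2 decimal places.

Phase 1 (accelerating): v₀ = 14.5 m/s, a = 3.7 m/s².
v = v₀ + at = 14.5 + (3.7)(6) = 36.7 m/s
Δx = v₀t + ½at² = 14.5·6 + 0.5·3.7·6² = 154 m

Phase 2 (decelerating): v₀ = 36.7 m/s, a = -3.7 m/s².
v = v₀ + at → t = (0 − 36.7) / -3.7 = 9.92 s
v² = v₀² + 2aΔx → Δx = (0² − 36.7²)/(2·-3.7) = 182 m
Total distance = 154 + 182 = 336 m

335.61 m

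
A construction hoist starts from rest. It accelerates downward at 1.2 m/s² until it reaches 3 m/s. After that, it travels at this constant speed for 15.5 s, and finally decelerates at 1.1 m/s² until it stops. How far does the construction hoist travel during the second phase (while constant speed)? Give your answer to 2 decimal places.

46.50 m

Phase 1 (accelerating): v₀ = 0 m/s, a = 1.2 m/s².
v = v₀ + at → t = (3 − 0) / 1.2 = 2.50 s
v² = v₀² + 2aΔx → Δx = (3² − 0²)/(2·1.2) = 3.75 m

Phase 2 (constant speed): v₀ = 3.00 m/s, a = 0 m/s².
v = v₀ + at = 3.00 + (0)(15.5) = 3.00 m/s
Δx = v₀t + ½at² = 3.00·15.5 + 0.5·0·15.5² = 46.5 m
Distance in phase 2 = 46.5 m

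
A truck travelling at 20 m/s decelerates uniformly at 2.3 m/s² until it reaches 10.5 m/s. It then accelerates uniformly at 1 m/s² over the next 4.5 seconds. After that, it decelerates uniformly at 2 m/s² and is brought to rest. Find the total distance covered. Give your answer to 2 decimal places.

Phase 1 (decelerating): v₀ = 20.0 m/s, a = -2.3 m/s².
v = v₀ + at → t = (10.5 − 20.0) / -2.3 = 4.13 s
v² = v₀² + 2aΔx → Δx = (10.5² − 20.0²)/(2·-2.3) = 63.0 m

Phase 2 (accelerating): v₀ = 10.5 m/s, a = 1 m/s².
v = v₀ + at = 10.5 + (1)(4.5) = 15.0 m/s
Δx = v₀t + ½at² = 10.5·4.5 + 0.5·1·4.5² = 57.4 m

Phase 3 (decelerating): v₀ = 15.0 m/s, a = -2 m/s².
v = v₀ + at → t = (0 − 15.0) / -2 = 7.50 s
v² = v₀² + 2aΔx → Δx = (0² − 15.0²)/(2·-2) = 56.2 m
Total distance = 63.0 + 57.4 + 56.2 = 177 m

176.61 m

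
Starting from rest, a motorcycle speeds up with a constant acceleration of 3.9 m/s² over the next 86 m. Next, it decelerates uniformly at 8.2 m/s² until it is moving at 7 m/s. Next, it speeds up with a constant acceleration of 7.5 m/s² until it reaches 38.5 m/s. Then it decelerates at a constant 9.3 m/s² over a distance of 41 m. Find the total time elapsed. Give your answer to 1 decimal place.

Phase 1 (accelerating): v₀ = 0 m/s, a = 3.9 m/s².
v² = v₀² + 2aΔx = 0² + 2·3.9·86 = 671 → v = 25.9 m/s
t = (v − v₀)/a = (25.9 − 0)/3.9 = 6.64 s

Phase 2 (decelerating): v₀ = 25.9 m/s, a = -8.2 m/s².
v = v₀ + at → t = (7 − 25.9) / -8.2 = 2.30 s
v² = v₀² + 2aΔx → Δx = (7² − 25.9²)/(2·-8.2) = 37.9 m

Phase 3 (accelerating): v₀ = 7.00 m/s, a = 7.5 m/s².
v = v₀ + at → t = (38.5 − 7.00) / 7.5 = 4.20 s
v² = v₀² + 2aΔx → Δx = (38.5² − 7.00²)/(2·7.5) = 95.5 m

Phase 4 (decelerating): v₀ = 38.5 m/s, a = -9.3 m/s².
v² = v₀² + 2aΔx = 38.5² + 2·-9.3·41 = 720 → v = 26.8 m/s
t = (v − v₀)/a = (26.8 − 38.5)/-9.3 = 1.26 s
Total time = 6.64 + 2.30 + 4.20 + 1.26 = 14.4 s

14.4 s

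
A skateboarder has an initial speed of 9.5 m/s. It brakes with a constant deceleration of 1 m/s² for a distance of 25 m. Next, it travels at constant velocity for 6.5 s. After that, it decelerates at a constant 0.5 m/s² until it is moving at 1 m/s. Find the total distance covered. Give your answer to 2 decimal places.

Phase 1 (decelerating): v₀ = 9.50 m/s, a = -1 m/s².
v² = v₀² + 2aΔx = 9.50² + 2·-1·25 = 40.2 → v = 6.34 m/s
t = (v − v₀)/a = (6.34 − 9.50)/-1 = 3.16 s

Phase 2 (constant speed): v₀ = 6.34 m/s, a = 0 m/s².
v = v₀ + at = 6.34 + (0)(6.5) = 6.34 m/s
Δx = v₀t + ½at² = 6.34·6.5 + 0.5·0·6.5² = 41.2 m

Phase 3 (decelerating): v₀ = 6.34 m/s, a = -0.5 m/s².
v = v₀ + at → t = (1 − 6.34) / -0.5 = 10.7 s
v² = v₀² + 2aΔx → Δx = (1² − 6.34²)/(2·-0.5) = 39.2 m
Total distance = 25.0 + 41.2 + 39.2 = 105 m

105.49 m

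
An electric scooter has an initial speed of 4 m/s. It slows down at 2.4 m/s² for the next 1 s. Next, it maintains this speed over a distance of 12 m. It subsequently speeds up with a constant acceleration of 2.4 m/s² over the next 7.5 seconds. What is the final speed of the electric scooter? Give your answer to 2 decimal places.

Phase 1 (decelerating): v₀ = 4.00 m/s, a = -2.4 m/s².
v = v₀ + at = 4.00 + (-2.4)(1) = 1.60 m/s
Δx = v₀t + ½at² = 4.00·1 + 0.5·-2.4·1² = 2.80 m

Phase 2 (constant speed): v₀ = 1.60 m/s, a = 0 m/s².
Constant speed: t = d/v = 12/1.60 = 7.50 s

Phase 3 (accelerating): v₀ = 1.60 m/s, a = 2.4 m/s².
v = v₀ + at = 1.60 + (2.4)(7.5) = 19.6 m/s
Δx = v₀t + ½at² = 1.60·7.5 + 0.5·2.4·7.5² = 79.5 m
Final speed = 19.6 m/s

19.60 m/s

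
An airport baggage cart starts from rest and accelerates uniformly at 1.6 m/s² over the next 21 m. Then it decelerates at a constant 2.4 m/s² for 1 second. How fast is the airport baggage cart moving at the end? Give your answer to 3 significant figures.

5.80 m/s

Phase 1 (accelerating): v₀ = 0 m/s, a = 1.6 m/s².
v² = v₀² + 2aΔx = 0² + 2·1.6·21 = 67.2 → v = 8.20 m/s
t = (v − v₀)/a = (8.20 − 0)/1.6 = 5.12 s

Phase 2 (decelerating): v₀ = 8.20 m/s, a = -2.4 m/s².
v = v₀ + at = 8.20 + (-2.4)(1) = 5.80 m/s
Δx = v₀t + ½at² = 8.20·1 + 0.5·-2.4·1² = 7.00 m
Final speed = 5.80 m/s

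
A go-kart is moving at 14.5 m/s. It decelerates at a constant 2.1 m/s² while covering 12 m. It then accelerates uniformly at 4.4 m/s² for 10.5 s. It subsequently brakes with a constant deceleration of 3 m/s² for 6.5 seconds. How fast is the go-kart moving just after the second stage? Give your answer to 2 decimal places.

Phase 1 (decelerating): v₀ = 14.5 m/s, a = -2.1 m/s².
v² = v₀² + 2aΔx = 14.5² + 2·-2.1·12 = 160 → v = 12.6 m/s
t = (v − v₀)/a = (12.6 − 14.5)/-2.1 = 0.884 s

Phase 2 (accelerating): v₀ = 12.6 m/s, a = 4.4 m/s².
v = v₀ + at = 12.6 + (4.4)(10.5) = 58.8 m/s
Δx = v₀t + ½at² = 12.6·10.5 + 0.5·4.4·10.5² = 375 m
Speed at end of phase 2 = 58.8 m/s

58.84 m/s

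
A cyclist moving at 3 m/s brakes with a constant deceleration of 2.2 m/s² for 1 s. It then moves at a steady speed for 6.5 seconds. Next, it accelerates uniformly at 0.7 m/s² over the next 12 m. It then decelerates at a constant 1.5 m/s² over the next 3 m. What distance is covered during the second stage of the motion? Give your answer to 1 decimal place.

5.2 m

Phase 1 (decelerating): v₀ = 3.00 m/s, a = -2.2 m/s².
v = v₀ + at = 3.00 + (-2.2)(1) = 0.800 m/s
Δx = v₀t + ½at² = 3.00·1 + 0.5·-2.2·1² = 1.90 m

Phase 2 (constant speed): v₀ = 0.800 m/s, a = 0 m/s².
v = v₀ + at = 0.800 + (0)(6.5) = 0.800 m/s
Δx = v₀t + ½at² = 0.800·6.5 + 0.5·0·6.5² = 5.20 m
Distance in phase 2 = 5.20 m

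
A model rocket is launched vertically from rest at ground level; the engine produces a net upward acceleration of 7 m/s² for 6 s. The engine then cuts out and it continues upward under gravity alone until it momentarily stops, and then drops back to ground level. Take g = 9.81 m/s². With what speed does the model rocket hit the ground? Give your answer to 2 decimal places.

Phase 1 (powered ascent): v₀ = 0 m/s, a = 7 m/s².
v = v₀ + at = 0 + (7)(6) = 42.0 m/s
Δx = v₀t + ½at² = 0·6 + 0.5·7·6² = 126 m

Phase 2 (coasting upward): v₀ = 42.0 m/s, a = -9.81 m/s².
v = v₀ + at → t = (0 − 42.0) / -9.81 = 4.28 s
v² = v₀² + 2aΔx → Δx = (0² − 42.0²)/(2·-9.81) = 89.9 m

Phase 3 (free fall): v₀ = 0 m/s, a = -9.81 m/s².
Falls 216 m from rest: t = √(2·216/9.81) = 6.63 s; v = g·t = 65.1 m/s.
Impact speed = 65.1 m/s

65.09 m/s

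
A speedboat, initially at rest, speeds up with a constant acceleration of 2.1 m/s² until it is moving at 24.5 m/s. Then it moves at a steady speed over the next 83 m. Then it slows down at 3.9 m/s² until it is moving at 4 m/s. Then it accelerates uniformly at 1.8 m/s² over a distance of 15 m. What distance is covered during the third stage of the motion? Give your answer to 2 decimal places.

74.90 m

Phase 1 (accelerating): v₀ = 0 m/s, a = 2.1 m/s².
v = v₀ + at → t = (24.5 − 0) / 2.1 = 11.7 s
v² = v₀² + 2aΔx → Δx = (24.5² − 0²)/(2·2.1) = 143 m

Phase 2 (constant speed): v₀ = 24.5 m/s, a = 0 m/s².
Constant speed: t = d/v = 83/24.5 = 3.39 s

Phase 3 (decelerating): v₀ = 24.5 m/s, a = -3.9 m/s².
v = v₀ + at → t = (4 − 24.5) / -3.9 = 5.26 s
v² = v₀² + 2aΔx → Δx = (4² − 24.5²)/(2·-3.9) = 74.9 m
Distance in phase 3 = 74.9 m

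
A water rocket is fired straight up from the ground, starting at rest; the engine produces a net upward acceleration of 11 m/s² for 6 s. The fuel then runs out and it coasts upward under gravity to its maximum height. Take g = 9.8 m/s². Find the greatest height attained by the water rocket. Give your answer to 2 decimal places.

Phase 1 (powered ascent): v₀ = 0 m/s, a = 11 m/s².
v = v₀ + at = 0 + (11)(6) = 66.0 m/s
Δx = v₀t + ½at² = 0·6 + 0.5·11·6² = 198 m

Phase 2 (coasting upward): v₀ = 66.0 m/s, a = -9.8 m/s².
v = v₀ + at → t = (0 − 66.0) / -9.8 = 6.73 s
v² = v₀² + 2aΔx → Δx = (0² − 66.0²)/(2·-9.8) = 222 m
Maximum height = 198 + 222 = 420 m

420.24 m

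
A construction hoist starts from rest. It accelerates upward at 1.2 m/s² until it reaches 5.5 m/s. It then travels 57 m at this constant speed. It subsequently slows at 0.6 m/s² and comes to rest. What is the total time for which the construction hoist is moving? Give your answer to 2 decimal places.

Phase 1 (accelerating): v₀ = 0 m/s, a = 1.2 m/s².
v = v₀ + at → t = (5.5 − 0) / 1.2 = 4.58 s
v² = v₀² + 2aΔx → Δx = (5.5² − 0²)/(2·1.2) = 12.6 m

Phase 2 (constant speed): v₀ = 5.50 m/s, a = 0 m/s².
Constant speed: t = d/v = 57/5.50 = 10.4 s

Phase 3 (decelerating): v₀ = 5.50 m/s, a = -0.6 m/s².
v = v₀ + at → t = (0 − 5.50) / -0.6 = 9.17 s
v² = v₀² + 2aΔx → Δx = (0² − 5.50²)/(2·-0.6) = 25.2 m
Total time = 4.58 + 10.4 + 9.17 = 24.1 s

24.11 s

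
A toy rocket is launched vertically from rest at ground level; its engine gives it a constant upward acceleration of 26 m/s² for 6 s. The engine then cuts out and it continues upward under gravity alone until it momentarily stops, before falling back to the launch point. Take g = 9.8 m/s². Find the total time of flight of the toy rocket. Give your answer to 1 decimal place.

Phase 1 (powered ascent): v₀ = 0 m/s, a = 26 m/s².
v = v₀ + at = 0 + (26)(6) = 156 m/s
Δx = v₀t + ½at² = 0·6 + 0.5·26·6² = 468 m

Phase 2 (coasting upward): v₀ = 156 m/s, a = -9.8 m/s².
v = v₀ + at → t = (0 − 156) / -9.8 = 15.9 s
v² = v₀² + 2aΔx → Δx = (0² − 156²)/(2·-9.8) = 1240 m

Phase 3 (free fall): v₀ = 0 m/s, a = -9.8 m/s².
Falls 1710 m from rest: t = √(2·1710/9.8) = 18.7 s; v = g·t = 183 m/s.
Total time = 6.00 + 15.9 + 18.7 = 40.6 s

40.6 s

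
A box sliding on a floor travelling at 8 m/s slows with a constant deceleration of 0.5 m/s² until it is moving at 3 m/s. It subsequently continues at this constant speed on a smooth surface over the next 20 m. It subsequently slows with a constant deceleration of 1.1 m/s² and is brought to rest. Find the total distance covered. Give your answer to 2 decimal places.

Phase 1 (decelerating): v₀ = 8.00 m/s, a = -0.5 m/s².
v = v₀ + at → t = (3 − 8.00) / -0.5 = 10.0 s
v² = v₀² + 2aΔx → Δx = (3² − 8.00²)/(2·-0.5) = 55.0 m

Phase 2 (constant speed): v₀ = 3.00 m/s, a = 0 m/s².
Constant speed: t = d/v = 20/3.00 = 6.67 s

Phase 3 (decelerating): v₀ = 3.00 m/s, a = -1.1 m/s².
v = v₀ + at → t = (0 − 3.00) / -1.1 = 2.73 s
v² = v₀² + 2aΔx → Δx = (0² − 3.00²)/(2·-1.1) = 4.09 m
Total distance = 55.0 + 20.0 + 4.09 = 79.1 m

79.09 m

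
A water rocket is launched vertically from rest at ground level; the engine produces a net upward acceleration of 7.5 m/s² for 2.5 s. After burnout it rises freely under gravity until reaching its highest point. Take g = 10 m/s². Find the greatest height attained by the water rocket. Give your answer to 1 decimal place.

Phase 1 (powered ascent): v₀ = 0 m/s, a = 7.5 m/s².
v = v₀ + at = 0 + (7.5)(2.5) = 18.8 m/s
Δx = v₀t + ½at² = 0·2.5 + 0.5·7.5·2.5² = 23.4 m

Phase 2 (coasting upward): v₀ = 18.8 m/s, a = -10 m/s².
v = v₀ + at → t = (0 − 18.8) / -10 = 1.88 s
v² = v₀² + 2aΔx → Δx = (0² − 18.8²)/(2·-10) = 17.6 m
Maximum height = 23.4 + 17.6 = 41.0 m

41.0 m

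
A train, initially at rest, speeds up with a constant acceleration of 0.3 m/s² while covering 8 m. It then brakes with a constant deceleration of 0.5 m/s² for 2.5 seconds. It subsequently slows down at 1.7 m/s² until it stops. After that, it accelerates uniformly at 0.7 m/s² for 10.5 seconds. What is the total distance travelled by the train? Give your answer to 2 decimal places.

50.76 m

Phase 1 (accelerating): v₀ = 0 m/s, a = 0.3 m/s².
v² = v₀² + 2aΔx = 0² + 2·0.3·8 = 4.80 → v = 2.19 m/s
t = (v − v₀)/a = (2.19 − 0)/0.3 = 7.30 s

Phase 2 (decelerating): v₀ = 2.19 m/s, a = -0.5 m/s².
v = v₀ + at = 2.19 + (-0.5)(2.5) = 0.941 m/s
Δx = v₀t + ½at² = 2.19·2.5 + 0.5·-0.5·2.5² = 3.91 m

Phase 3 (decelerating): v₀ = 0.941 m/s, a = -1.7 m/s².
v = v₀ + at → t = (0 − 0.941) / -1.7 = 0.553 s
v² = v₀² + 2aΔx → Δx = (0² − 0.941²)/(2·-1.7) = 0.260 m

Phase 4 (accelerating): v₀ = 0 m/s, a = 0.7 m/s².
v = v₀ + at = 0 + (0.7)(10.5) = 7.35 m/s
Δx = v₀t + ½at² = 0·10.5 + 0.5·0.7·10.5² = 38.6 m
Total distance = 8.00 + 3.91 + 0.260 + 38.6 = 50.8 m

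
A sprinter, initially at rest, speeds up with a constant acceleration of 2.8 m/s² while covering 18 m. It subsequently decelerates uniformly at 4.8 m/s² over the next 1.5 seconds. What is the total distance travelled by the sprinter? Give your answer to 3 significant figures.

27.7 m

Phase 1 (accelerating): v₀ = 0 m/s, a = 2.8 m/s².
v² = v₀² + 2aΔx = 0² + 2·2.8·18 = 101 → v = 10.0 m/s
t = (v − v₀)/a = (10.0 − 0)/2.8 = 3.59 s

Phase 2 (decelerating): v₀ = 10.0 m/s, a = -4.8 m/s².
v = v₀ + at = 10.0 + (-4.8)(1.5) = 2.84 m/s
Δx = v₀t + ½at² = 10.0·1.5 + 0.5·-4.8·1.5² = 9.66 m
Total distance = 18.0 + 9.66 = 27.7 m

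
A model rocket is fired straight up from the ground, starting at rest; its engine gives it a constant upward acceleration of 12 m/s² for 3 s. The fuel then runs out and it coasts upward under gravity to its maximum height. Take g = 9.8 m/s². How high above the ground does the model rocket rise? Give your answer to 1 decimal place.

Phase 1 (powered ascent): v₀ = 0 m/s, a = 12 m/s².
v = v₀ + at = 0 + (12)(3) = 36.0 m/s
Δx = v₀t + ½at² = 0·3 + 0.5·12·3² = 54.0 m

Phase 2 (coasting upward): v₀ = 36.0 m/s, a = -9.8 m/s².
v = v₀ + at → t = (0 − 36.0) / -9.8 = 3.67 s
v² = v₀² + 2aΔx → Δx = (0² − 36.0²)/(2·-9.8) = 66.1 m
Maximum height = 54.0 + 66.1 = 120 m

120.1 m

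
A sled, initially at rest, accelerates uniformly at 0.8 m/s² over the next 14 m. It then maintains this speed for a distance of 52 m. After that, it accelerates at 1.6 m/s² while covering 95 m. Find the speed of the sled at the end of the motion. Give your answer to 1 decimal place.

Phase 1 (accelerating): v₀ = 0 m/s, a = 0.8 m/s².
v² = v₀² + 2aΔx = 0² + 2·0.8·14 = 22.4 → v = 4.73 m/s
t = (v − v₀)/a = (4.73 − 0)/0.8 = 5.92 s

Phase 2 (constant speed): v₀ = 4.73 m/s, a = 0 m/s².
Constant speed: t = d/v = 52/4.73 = 11.0 s

Phase 3 (accelerating): v₀ = 4.73 m/s, a = 1.6 m/s².
v² = v₀² + 2aΔx = 4.73² + 2·1.6·95 = 326 → v = 18.1 m/s
t = (v − v₀)/a = (18.1 − 4.73)/1.6 = 8.33 s
Final speed = 18.1 m/s

18.1 m/s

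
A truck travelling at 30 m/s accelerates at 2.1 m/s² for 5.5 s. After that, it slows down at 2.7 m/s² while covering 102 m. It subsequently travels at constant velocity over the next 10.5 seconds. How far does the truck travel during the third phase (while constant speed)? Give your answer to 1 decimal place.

Phase 1 (accelerating): v₀ = 30.0 m/s, a = 2.1 m/s².
v = v₀ + at = 30.0 + (2.1)(5.5) = 41.5 m/s
Δx = v₀t + ½at² = 30.0·5.5 + 0.5·2.1·5.5² = 197 m

Phase 2 (decelerating): v₀ = 41.5 m/s, a = -2.7 m/s².
v² = v₀² + 2aΔx = 41.5² + 2·-2.7·102 = 1180 → v = 34.3 m/s
t = (v − v₀)/a = (34.3 − 41.5)/-2.7 = 2.69 s

Phase 3 (constant speed): v₀ = 34.3 m/s, a = 0 m/s².
v = v₀ + at = 34.3 + (0)(10.5) = 34.3 m/s
Δx = v₀t + ½at² = 34.3·10.5 + 0.5·0·10.5² = 360 m
Distance in phase 3 = 360 m

360.0 m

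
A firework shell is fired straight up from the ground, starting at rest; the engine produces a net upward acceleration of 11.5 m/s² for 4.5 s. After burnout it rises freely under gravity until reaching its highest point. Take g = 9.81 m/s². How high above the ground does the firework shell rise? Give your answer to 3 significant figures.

253 m

Phase 1 (powered ascent): v₀ = 0 m/s, a = 11.5 m/s².
v = v₀ + at = 0 + (11.5)(4.5) = 51.8 m/s
Δx = v₀t + ½at² = 0·4.5 + 0.5·11.5·4.5² = 116 m

Phase 2 (coasting upward): v₀ = 51.8 m/s, a = -9.81 m/s².
v = v₀ + at → t = (0 − 51.8) / -9.81 = 5.28 s
v² = v₀² + 2aΔx → Δx = (0² − 51.8²)/(2·-9.81) = 136 m
Maximum height = 116 + 136 = 253 m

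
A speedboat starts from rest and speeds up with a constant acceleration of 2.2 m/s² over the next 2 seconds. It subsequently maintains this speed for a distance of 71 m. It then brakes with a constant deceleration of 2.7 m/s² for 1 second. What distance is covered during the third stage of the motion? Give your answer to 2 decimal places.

Phase 1 (accelerating): v₀ = 0 m/s, a = 2.2 m/s².
v = v₀ + at = 0 + (2.2)(2) = 4.40 m/s
Δx = v₀t + ½at² = 0·2 + 0.5·2.2·2² = 4.40 m

Phase 2 (constant speed): v₀ = 4.40 m/s, a = 0 m/s².
Constant speed: t = d/v = 71/4.40 = 16.1 s

Phase 3 (decelerating): v₀ = 4.40 m/s, a = -2.7 m/s².
v = v₀ + at = 4.40 + (-2.7)(1) = 1.70 m/s
Δx = v₀t + ½at² = 4.40·1 + 0.5·-2.7·1² = 3.05 m
Distance in phase 3 = 3.05 m

3.05 m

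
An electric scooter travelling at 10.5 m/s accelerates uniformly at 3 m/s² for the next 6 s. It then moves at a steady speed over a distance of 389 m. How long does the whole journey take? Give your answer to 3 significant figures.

19.6 s

Phase 1 (accelerating): v₀ = 10.5 m/s, a = 3 m/s².
v = v₀ + at = 10.5 + (3)(6) = 28.5 m/s
Δx = v₀t + ½at² = 10.5·6 + 0.5·3·6² = 117 m

Phase 2 (constant speed): v₀ = 28.5 m/s, a = 0 m/s².
Constant speed: t = d/v = 389/28.5 = 13.6 s
Total time = 6.00 + 13.6 = 19.6 s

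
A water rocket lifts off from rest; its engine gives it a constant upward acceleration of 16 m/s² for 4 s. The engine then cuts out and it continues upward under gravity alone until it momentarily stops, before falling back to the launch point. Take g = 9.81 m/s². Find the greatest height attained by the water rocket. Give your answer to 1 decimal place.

336.8 m

Phase 1 (powered ascent): v₀ = 0 m/s, a = 16 m/s².
v = v₀ + at = 0 + (16)(4) = 64.0 m/s
Δx = v₀t + ½at² = 0·4 + 0.5·16·4² = 128 m

Phase 2 (coasting upward): v₀ = 64.0 m/s, a = -9.81 m/s².
v = v₀ + at → t = (0 − 64.0) / -9.81 = 6.52 s
v² = v₀² + 2aΔx → Δx = (0² − 64.0²)/(2·-9.81) = 209 m
Maximum height = 128 + 209 = 337 m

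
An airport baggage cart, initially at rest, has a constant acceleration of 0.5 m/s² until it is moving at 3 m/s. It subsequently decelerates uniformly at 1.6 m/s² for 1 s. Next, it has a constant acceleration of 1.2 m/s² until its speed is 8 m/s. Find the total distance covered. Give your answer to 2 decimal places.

Phase 1 (accelerating): v₀ = 0 m/s, a = 0.5 m/s².
v = v₀ + at → t = (3 − 0) / 0.5 = 6.00 s
v² = v₀² + 2aΔx → Δx = (3² − 0²)/(2·0.5) = 9.00 m

Phase 2 (decelerating): v₀ = 3.00 m/s, a = -1.6 m/s².
v = v₀ + at = 3.00 + (-1.6)(1) = 1.40 m/s
Δx = v₀t + ½at² = 3.00·1 + 0.5·-1.6·1² = 2.20 m

Phase 3 (accelerating): v₀ = 1.40 m/s, a = 1.2 m/s².
v = v₀ + at → t = (8 − 1.40) / 1.2 = 5.50 s
v² = v₀² + 2aΔx → Δx = (8² − 1.40²)/(2·1.2) = 25.9 m
Total distance = 9.00 + 2.20 + 25.9 = 37.1 m

37.05 m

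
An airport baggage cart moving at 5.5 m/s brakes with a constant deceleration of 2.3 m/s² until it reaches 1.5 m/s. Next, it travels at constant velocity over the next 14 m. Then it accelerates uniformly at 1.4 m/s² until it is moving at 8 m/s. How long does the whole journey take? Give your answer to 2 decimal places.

15.72 s

Phase 1 (decelerating): v₀ = 5.50 m/s, a = -2.3 m/s².
v = v₀ + at → t = (1.5 − 5.50) / -2.3 = 1.74 s
v² = v₀² + 2aΔx → Δx = (1.5² − 5.50²)/(2·-2.3) = 6.09 m

Phase 2 (constant speed): v₀ = 1.50 m/s, a = 0 m/s².
Constant speed: t = d/v = 14/1.50 = 9.33 s

Phase 3 (accelerating): v₀ = 1.50 m/s, a = 1.4 m/s².
v = v₀ + at → t = (8 − 1.50) / 1.4 = 4.64 s
v² = v₀² + 2aΔx → Δx = (8² − 1.50²)/(2·1.4) = 22.1 m
Total time = 1.74 + 9.33 + 4.64 = 15.7 s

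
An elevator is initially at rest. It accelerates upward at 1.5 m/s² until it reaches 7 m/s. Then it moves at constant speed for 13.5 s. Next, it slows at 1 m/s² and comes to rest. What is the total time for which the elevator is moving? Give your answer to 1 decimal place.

25.2 s

Phase 1 (accelerating): v₀ = 0 m/s, a = 1.5 m/s².
v = v₀ + at → t = (7 − 0) / 1.5 = 4.67 s
v² = v₀² + 2aΔx → Δx = (7² − 0²)/(2·1.5) = 16.3 m

Phase 2 (constant speed): v₀ = 7.00 m/s, a = 0 m/s².
v = v₀ + at = 7.00 + (0)(13.5) = 7.00 m/s
Δx = v₀t + ½at² = 7.00·13.5 + 0.5·0·13.5² = 94.5 m

Phase 3 (decelerating): v₀ = 7.00 m/s, a = -1 m/s².
v = v₀ + at → t = (0 − 7.00) / -1 = 7.00 s
v² = v₀² + 2aΔx → Δx = (0² − 7.00²)/(2·-1) = 24.5 m
Total time = 4.67 + 13.5 + 7.00 = 25.2 s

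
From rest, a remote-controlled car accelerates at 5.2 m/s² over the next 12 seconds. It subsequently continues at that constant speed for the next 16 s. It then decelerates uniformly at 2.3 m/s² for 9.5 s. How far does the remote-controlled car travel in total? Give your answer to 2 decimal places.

Phase 1 (accelerating): v₀ = 0 m/s, a = 5.2 m/s².
v = v₀ + at = 0 + (5.2)(12) = 62.4 m/s
Δx = v₀t + ½at² = 0·12 + 0.5·5.2·12² = 374 m

Phase 2 (constant speed): v₀ = 62.4 m/s, a = 0 m/s².
v = v₀ + at = 62.4 + (0)(16) = 62.4 m/s
Δx = v₀t + ½at² = 62.4·16 + 0.5·0·16² = 998 m

Phase 3 (decelerating): v₀ = 62.4 m/s, a = -2.3 m/s².
v = v₀ + at = 62.4 + (-2.3)(9.5) = 40.6 m/s
Δx = v₀t + ½at² = 62.4·9.5 + 0.5·-2.3·9.5² = 489 m
Total distance = 374 + 998 + 489 = 1860 m

1861.81 m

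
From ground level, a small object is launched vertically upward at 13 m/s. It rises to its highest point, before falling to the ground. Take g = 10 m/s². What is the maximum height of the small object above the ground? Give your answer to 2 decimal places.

8.45 m

Phase 1 (rising): v₀ = 13.0 m/s, a = -10 m/s².
v = v₀ + at → t = (0 − 13.0) / -10 = 1.30 s
v² = v₀² + 2aΔx → Δx = (0² − 13.0²)/(2·-10) = 8.45 m
Maximum height = 8.45 m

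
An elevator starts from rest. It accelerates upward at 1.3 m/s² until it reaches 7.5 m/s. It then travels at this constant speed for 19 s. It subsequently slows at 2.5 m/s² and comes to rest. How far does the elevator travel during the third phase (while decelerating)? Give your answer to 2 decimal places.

Phase 1 (accelerating): v₀ = 0 m/s, a = 1.3 m/s².
v = v₀ + at → t = (7.5 − 0) / 1.3 = 5.77 s
v² = v₀² + 2aΔx → Δx = (7.5² − 0²)/(2·1.3) = 21.6 m

Phase 2 (constant speed): v₀ = 7.50 m/s, a = 0 m/s².
v = v₀ + at = 7.50 + (0)(19) = 7.50 m/s
Δx = v₀t + ½at² = 7.50·19 + 0.5·0·19² = 142 m

Phase 3 (decelerating): v₀ = 7.50 m/s, a = -2.5 m/s².
v = v₀ + at → t = (0 − 7.50) / -2.5 = 3.00 s
v² = v₀² + 2aΔx → Δx = (0² − 7.50²)/(2·-2.5) = 11.2 m
Distance in phase 3 = 11.2 m

11.25 m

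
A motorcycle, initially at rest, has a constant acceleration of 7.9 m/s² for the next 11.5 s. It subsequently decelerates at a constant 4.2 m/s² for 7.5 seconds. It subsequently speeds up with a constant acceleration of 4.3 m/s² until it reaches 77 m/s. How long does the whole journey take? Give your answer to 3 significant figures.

Phase 1 (accelerating): v₀ = 0 m/s, a = 7.9 m/s².
v = v₀ + at = 0 + (7.9)(11.5) = 90.9 m/s
Δx = v₀t + ½at² = 0·11.5 + 0.5·7.9·11.5² = 522 m

Phase 2 (decelerating): v₀ = 90.9 m/s, a = -4.2 m/s².
v = v₀ + at = 90.9 + (-4.2)(7.5) = 59.4 m/s
Δx = v₀t + ½at² = 90.9·7.5 + 0.5·-4.2·7.5² = 563 m

Phase 3 (accelerating): v₀ = 59.4 m/s, a = 4.3 m/s².
v = v₀ + at → t = (77 − 59.4) / 4.3 = 4.10 s
v² = v₀² + 2aΔx → Δx = (77² − 59.4²)/(2·4.3) = 280 m
Total time = 11.5 + 7.50 + 4.10 = 23.1 s

23.1 s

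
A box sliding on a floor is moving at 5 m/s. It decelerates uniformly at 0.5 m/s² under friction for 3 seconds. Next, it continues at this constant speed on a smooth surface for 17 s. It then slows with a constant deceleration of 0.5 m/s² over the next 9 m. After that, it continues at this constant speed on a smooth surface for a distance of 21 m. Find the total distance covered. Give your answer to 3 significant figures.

102 m

Phase 1 (decelerating): v₀ = 5.00 m/s, a = -0.5 m/s².
v = v₀ + at = 5.00 + (-0.5)(3) = 3.50 m/s
Δx = v₀t + ½at² = 5.00·3 + 0.5·-0.5·3² = 12.8 m

Phase 2 (constant speed): v₀ = 3.50 m/s, a = 0 m/s².
v = v₀ + at = 3.50 + (0)(17) = 3.50 m/s
Δx = v₀t + ½at² = 3.50·17 + 0.5·0·17² = 59.5 m

Phase 3 (decelerating): v₀ = 3.50 m/s, a = -0.5 m/s².
v² = v₀² + 2aΔx = 3.50² + 2·-0.5·9 = 3.25 → v = 1.80 m/s
t = (v − v₀)/a = (1.80 − 3.50)/-0.5 = 3.39 s

Phase 4 (constant speed): v₀ = 1.80 m/s, a = 0 m/s².
Constant speed: t = d/v = 21/1.80 = 11.6 s
Total distance = 12.8 + 59.5 + 9.00 + 21.0 = 102 m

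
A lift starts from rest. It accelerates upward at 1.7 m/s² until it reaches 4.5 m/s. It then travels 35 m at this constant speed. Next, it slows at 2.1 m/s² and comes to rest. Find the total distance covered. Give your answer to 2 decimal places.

Phase 1 (accelerating): v₀ = 0 m/s, a = 1.7 m/s².
v = v₀ + at → t = (4.5 − 0) / 1.7 = 2.65 s
v² = v₀² + 2aΔx → Δx = (4.5² − 0²)/(2·1.7) = 5.96 m

Phase 2 (constant speed): v₀ = 4.50 m/s, a = 0 m/s².
Constant speed: t = d/v = 35/4.50 = 7.78 s

Phase 3 (decelerating): v₀ = 4.50 m/s, a = -2.1 m/s².
v = v₀ + at → t = (0 − 4.50) / -2.1 = 2.14 s
v² = v₀² + 2aΔx → Δx = (0² − 4.50²)/(2·-2.1) = 4.82 m
Total distance = 5.96 + 35.0 + 4.82 = 45.8 m

45.78 m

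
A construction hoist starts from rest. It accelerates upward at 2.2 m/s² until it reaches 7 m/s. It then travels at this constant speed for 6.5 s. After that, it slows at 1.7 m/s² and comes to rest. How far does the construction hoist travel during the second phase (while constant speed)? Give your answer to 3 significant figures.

Phase 1 (accelerating): v₀ = 0 m/s, a = 2.2 m/s².
v = v₀ + at → t = (7 − 0) / 2.2 = 3.18 s
v² = v₀² + 2aΔx → Δx = (7² − 0²)/(2·2.2) = 11.1 m

Phase 2 (constant speed): v₀ = 7.00 m/s, a = 0 m/s².
v = v₀ + at = 7.00 + (0)(6.5) = 7.00 m/s
Δx = v₀t + ½at² = 7.00·6.5 + 0.5·0·6.5² = 45.5 m
Distance in phase 2 = 45.5 m

45.5 m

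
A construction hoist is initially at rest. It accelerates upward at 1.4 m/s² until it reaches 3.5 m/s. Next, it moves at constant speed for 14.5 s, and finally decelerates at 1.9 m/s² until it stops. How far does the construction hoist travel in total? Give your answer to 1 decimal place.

58.3 m

Phase 1 (accelerating): v₀ = 0 m/s, a = 1.4 m/s².
v = v₀ + at → t = (3.5 − 0) / 1.4 = 2.50 s
v² = v₀² + 2aΔx → Δx = (3.5² − 0²)/(2·1.4) = 4.38 m

Phase 2 (constant speed): v₀ = 3.50 m/s, a = 0 m/s².
v = v₀ + at = 3.50 + (0)(14.5) = 3.50 m/s
Δx = v₀t + ½at² = 3.50·14.5 + 0.5·0·14.5² = 50.8 m

Phase 3 (decelerating): v₀ = 3.50 m/s, a = -1.9 m/s².
v = v₀ + at → t = (0 − 3.50) / -1.9 = 1.84 s
v² = v₀² + 2aΔx → Δx = (0² − 3.50²)/(2·-1.9) = 3.22 m
Total distance = 4.38 + 50.8 + 3.22 = 58.3 m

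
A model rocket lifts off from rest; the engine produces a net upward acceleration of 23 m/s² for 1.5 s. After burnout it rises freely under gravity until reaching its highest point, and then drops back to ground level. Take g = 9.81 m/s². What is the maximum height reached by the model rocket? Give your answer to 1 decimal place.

86.5 m

Phase 1 (powered ascent): v₀ = 0 m/s, a = 23 m/s².
v = v₀ + at = 0 + (23)(1.5) = 34.5 m/s
Δx = v₀t + ½at² = 0·1.5 + 0.5·23·1.5² = 25.9 m

Phase 2 (coasting upward): v₀ = 34.5 m/s, a = -9.81 m/s².
v = v₀ + at → t = (0 − 34.5) / -9.81 = 3.52 s
v² = v₀² + 2aΔx → Δx = (0² − 34.5²)/(2·-9.81) = 60.7 m
Maximum height = 25.9 + 60.7 = 86.5 m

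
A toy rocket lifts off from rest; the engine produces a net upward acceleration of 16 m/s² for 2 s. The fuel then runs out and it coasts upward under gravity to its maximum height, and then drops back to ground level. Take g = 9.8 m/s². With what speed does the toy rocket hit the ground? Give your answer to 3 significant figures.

40.6 m/s

Phase 1 (powered ascent): v₀ = 0 m/s, a = 16 m/s².
v = v₀ + at = 0 + (16)(2) = 32.0 m/s
Δx = v₀t + ½at² = 0·2 + 0.5·16·2² = 32.0 m

Phase 2 (coasting upward): v₀ = 32.0 m/s, a = -9.8 m/s².
v = v₀ + at → t = (0 − 32.0) / -9.8 = 3.27 s
v² = v₀² + 2aΔx → Δx = (0² − 32.0²)/(2·-9.8) = 52.2 m

Phase 3 (free fall): v₀ = 0 m/s, a = -9.8 m/s².
Falls 84.2 m from rest: t = √(2·84.2/9.8) = 4.15 s; v = g·t = 40.6 m/s.
Impact speed = 40.6 m/s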